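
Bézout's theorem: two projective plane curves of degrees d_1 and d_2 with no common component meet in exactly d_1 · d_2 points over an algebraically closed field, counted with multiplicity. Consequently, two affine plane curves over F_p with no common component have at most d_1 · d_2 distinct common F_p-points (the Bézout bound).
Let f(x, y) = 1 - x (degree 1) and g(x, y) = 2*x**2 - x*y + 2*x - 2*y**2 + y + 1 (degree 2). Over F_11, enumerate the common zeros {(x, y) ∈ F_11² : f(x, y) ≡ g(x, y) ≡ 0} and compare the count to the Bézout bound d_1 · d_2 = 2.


Common zeros: ∅; count = 0; Bézout bound = 2.

deg(f) = 1, deg(g) = 2, so Bézout bound = 2.
Scan x ∈ F_11. For each x, list the y ∈ F_11 with f(x, y) ≡ 0 and those with g(x, y) ≡ 0 (mod 11); the common zeros in that column are the intersection.
  x = 0: f ≡ 0 at y ∈ ∅; g ≡ 0 at y ∈ {1, 5}; common: ∅.
  x = 1: f ≡ 0 at y ∈ {0, 1, 2, 3, 4, 5, 6, 7, 8, 9, 10}; g ≡ 0 at y ∈ ∅; common: ∅.
  x = 2: f ≡ 0 at y ∈ ∅; g ≡ 0 at y ∈ ∅; common: ∅.
  x = 3: f ≡ 0 at y ∈ ∅; g ≡ 0 at y ∈ ∅; common: ∅.
  x = 4: f ≡ 0 at y ∈ ∅; g ≡ 0 at y ∈ ∅; common: ∅.
  x = 5: f ≡ 0 at y ∈ ∅; g ≡ 0 at y ∈ {1, 8}; common: ∅.
  x = 6: f ≡ 0 at y ∈ ∅; g ≡ 0 at y ∈ {4, 10}; common: ∅.
  x = 7: f ≡ 0 at y ∈ ∅; g ≡ 0 at y ∈ {3, 5}; common: ∅.
  x = 8: f ≡ 0 at y ∈ ∅; g ≡ 0 at y ∈ ∅; common: ∅.
  x = 9: f ≡ 0 at y ∈ ∅; g ≡ 0 at y ∈ {8, 10}; common: ∅.
  x = 10: f ≡ 0 at y ∈ ∅; g ≡ 0 at y ∈ {3, 9}; common: ∅.
Collecting: common zeros = ∅, so the count is 0.
Comparison with the Bézout bound: 0 ≤ 2 = deg(f)·deg(g), as expected for curves with no common component (the affine F_11-count falls short of the bound because intersections may lie at infinity, over extension fields, or carry multiplicity).


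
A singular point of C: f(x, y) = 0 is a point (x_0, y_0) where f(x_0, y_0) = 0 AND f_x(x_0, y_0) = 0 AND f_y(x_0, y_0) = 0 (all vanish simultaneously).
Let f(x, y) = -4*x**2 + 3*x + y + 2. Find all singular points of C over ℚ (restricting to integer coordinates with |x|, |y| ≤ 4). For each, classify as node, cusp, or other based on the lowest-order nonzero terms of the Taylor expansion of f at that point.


No singular points in the scanned grid; C is smooth there.

Compute partial derivatives:
  f_x = 3 - 8*x.
  f_y = 1.
f_y = 1 is a nonzero constant, so f_y never vanishes: no point (x, y) can satisfy f = f_x = f_y = 0. In particular no (x, y) ∈ {−4, ..., 4}² is singular; the curve is smooth.


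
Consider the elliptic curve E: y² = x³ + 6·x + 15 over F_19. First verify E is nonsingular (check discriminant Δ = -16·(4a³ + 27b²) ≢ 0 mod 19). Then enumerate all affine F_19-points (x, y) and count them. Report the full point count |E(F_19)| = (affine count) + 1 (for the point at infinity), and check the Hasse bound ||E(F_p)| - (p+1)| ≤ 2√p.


Affine points = {(2, 4), (2, 15), (6, 1), (6, 18), (7, 1), (7, 18), (8, 9), (8, 10), (9, 0), (10, 7), (10, 12), (11, 5), (11, 14)}; affine count = 13; |E(F_19)| = 14.

Discriminant check: Δ ∝ 4a³ + 27b² = 4·6³ + 27·15² = 4·216 + 27·225 ≡ 4 (mod 19). Nonzero ⇒ E is nonsingular.
For each x ∈ F_19, compute rhs = x³ + 6·x + 15 mod 19, then count y ∈ F_19 with y² ≡ rhs.
  x = 0: rhs = 15, matching y values: none (0 points).
  x = 1: rhs = 3, matching y values: none (0 points).
  x = 2: rhs = 16, matching y values: 4, 15 (2 points).
  x = 3: rhs = 3, matching y values: none (0 points).
  x = 4: rhs = 8, matching y values: none (0 points).
  x = 5: rhs = 18, matching y values: none (0 points).
  x = 6: rhs = 1, matching y values: 1, 18 (2 points).
  x = 7: rhs = 1, matching y values: 1, 18 (2 points).
  x = 8: rhs = 5, matching y values: 9, 10 (2 points).
  x = 9: rhs = 0, matching y values: 0 (1 points).
  x = 10: rhs = 11, matching y values: 7, 12 (2 points).
  x = 11: rhs = 6, matching y values: 5, 14 (2 points).
  x = 12: rhs = 10, matching y values: none (0 points).
  x = 13: rhs = 10, matching y values: none (0 points).
  x = 14: rhs = 12, matching y values: none (0 points).
  x = 15: rhs = 3, matching y values: none (0 points).
  x = 16: rhs = 8, matching y values: none (0 points).
  x = 17: rhs = 14, matching y values: none (0 points).
  x = 18: rhs = 8, matching y values: none (0 points).
Total affine count: 13.
Full point count |E(F_19)| = 13 + 1 = 14.
Hasse bound: |14 − (19+1)| = |-6| = 6 ≤ 2√19 ≈ 8.7178 ✓.


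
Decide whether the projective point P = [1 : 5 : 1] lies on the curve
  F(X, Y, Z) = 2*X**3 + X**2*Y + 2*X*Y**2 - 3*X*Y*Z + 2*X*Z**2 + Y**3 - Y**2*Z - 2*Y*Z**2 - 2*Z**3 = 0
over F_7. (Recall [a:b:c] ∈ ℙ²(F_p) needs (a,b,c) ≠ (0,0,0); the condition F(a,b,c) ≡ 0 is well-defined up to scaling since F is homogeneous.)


F(1,5,1) ≡ 6 (mod 7); P is NOT on the curve.

Evaluate F(1, 5, 1) term-by-term (mod 7).
  2*X**3 ↦ 2·1·1·1 = 2
  X**2*Y ↦ 1·1·5·1 = 5
  2*X*Y**2 ↦ 2·1·25·1 = 50
  -3*X*Y*Z ↦ -3·1·5·1 = -15
  2*X*Z**2 ↦ 2·1·1·1 = 2
  Y**3 ↦ 1·1·125·1 = 125
  -Y**2*Z ↦ -1·1·25·1 = -25
  -2*Y*Z**2 ↦ -2·1·5·1 = -10
  -2*Z**3 ↦ -2·1·1·1 = -2
Sum: F(1, 5, 1) = (2) + (5) + (50) + (-15) + (2) + (125) + (-25) + (-10) + (-2) = 132.
Reducing mod 7: 132 ≡ 6 (mod 7).
Since F(a, b, c) ≡ 6 ≠ 0 (mod 7), P does NOT lie on the curve.


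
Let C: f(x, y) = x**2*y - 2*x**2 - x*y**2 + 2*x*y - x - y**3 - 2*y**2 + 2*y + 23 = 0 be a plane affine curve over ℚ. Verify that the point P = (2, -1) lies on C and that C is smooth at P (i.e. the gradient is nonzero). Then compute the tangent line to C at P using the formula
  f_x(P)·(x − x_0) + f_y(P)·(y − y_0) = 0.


Tangent line at P: -16*x + 15*y + 47 = 0.

Step 1: f(2, -1) = 0, so P lies on C.
Step 2: partial derivatives
  f_x(x, y) = 2*x*y - 4*x - y**2 + 2*y - 1, f_y(x, y) = x**2 - 2*x*y + 2*x - 3*y**2 - 4*y + 2.
  f_x(P) = -16, f_y(P) = 15 (gradient nonzero, so P is smooth).
Step 3: tangent line at P: -16·(x − 2) + 15·(y − -1) = 0.
Expanding: -16*x + 15*y + 47 = 0.


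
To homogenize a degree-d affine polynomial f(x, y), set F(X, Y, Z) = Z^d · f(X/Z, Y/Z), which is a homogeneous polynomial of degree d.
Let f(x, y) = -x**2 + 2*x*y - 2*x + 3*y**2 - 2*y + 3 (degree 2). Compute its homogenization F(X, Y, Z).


F(X, Y, Z) = -X**2 + 2*X*Y - 2*X*Z + 3*Y**2 - 2*Y*Z + 3*Z**2

deg(f) = 2.
Substitute x = X/Z, y = Y/Z into f, then multiply by Z^2.
  monomial -1·x^2·y^0 ↦ -1·X^2·Y^0·Z^0.
  monomial 2·x^1·y^1 ↦ 2·X^1·Y^1·Z^0.
  monomial -2·x^1·y^0 ↦ -2·X^1·Y^0·Z^1.
  monomial 3·x^0·y^2 ↦ 3·X^0·Y^2·Z^0.
  monomial -2·x^0·y^1 ↦ -2·X^0·Y^1·Z^1.
  monomial 3·x^0·y^0 ↦ 3·X^0·Y^0·Z^2.
Collecting: F(X, Y, Z) = -X**2 + 2*X*Y - 2*X*Z + 3*Y**2 - 2*Y*Z + 3*Z**2.


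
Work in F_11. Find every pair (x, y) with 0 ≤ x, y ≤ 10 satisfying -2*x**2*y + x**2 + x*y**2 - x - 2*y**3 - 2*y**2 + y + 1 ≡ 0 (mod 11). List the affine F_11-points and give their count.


Affine F_11-points: {(0, 10), (1, 6), (2, 9), (3, 1), (3, 8), (4, 7), (4, 9), (8, 1), (9, 7), (10, 8)}; count = 10.

For each of the 121 pairs (x, y) ∈ F_11², evaluate f(x, y) mod 11. Record the zeros.
  x = 0: [0↦1, 1↦9, 2↦1, 3↦9, 4↦10, 5↦3, 6↦9, 7↦5, 8↦1, 9↦7, 10↦0]  zeros at y ∈ {10}
  x = 1: [0↦1, 1↦8, 2↦1, 3↦1, 4↦7, 5↦7, 6↦0, 7↦7, 8↦5, 9↦4, 10↦3]  zeros at y ∈ {6}
  x = 2: [0↦3, 1↦5, 2↦6, 3↦5, 4↦1, 5↦4, 6↦2, 7↦5, 8↦1, 9↦0, 10↦1]  zeros at y ∈ {9}
  x = 3: [0↦7, 1↦0, 2↦5, 3↦10, 4↦3, 5↦5, 6↦4, 7↦10, 8↦0, 9↦6, 10↦5]  zeros at y ∈ {1, 8}
  x = 4: [0↦2, 1↦4, 2↦9, 3↦5, 4↦2, 5↦10, 6↦6, 7↦0, 8↦2, 9↦0, 10↦4]  zeros at y ∈ {7, 9}
  x = 5: [0↦10, 1↦6, 2↦7, 3↦1, 4↦9, 5↦8, 6↦8, 7↦8, 8↦7, 9↦4, 10↦9]  zeros at y ∈ ∅
  x = 6: [0↦9, 1↦6, 2↦10, 3↦9, 4↦2, 5↦10, 6↦10, 7↦1, 8↦4, 9↦7, 10↦9]  zeros at y ∈ ∅
  x = 7: [0↦10, 1↦4, 2↦7, 3↦7, 4↦3, 5↦5, 6↦1, 7↦1, 8↦4, 9↦9, 10↦4]  zeros at y ∈ ∅
  x = 8: [0↦2, 1↦0, 2↦9, 3↦6, 4↦1, 5↦4, 6↦3, 7↦8, 8↦7, 9↦10, 10↦5]  zeros at y ∈ {1}
  x = 9: [0↦7, 1↦5, 2↦5, 3↦6, 4↦7, 5↦7, 6↦5, 7↦0, 8↦2, 9↦10, 10↦1]  zeros at y ∈ {7}
  x = 10: [0↦3, 1↦8, 2↦6, 3↦7, 4↦10, 5↦3, 6↦7, 7↦10, 8↦0, 9↦9, 10↦3]  zeros at y ∈ {8}
Collecting zeros: affine points = {(0, 10), (1, 6), (2, 9), (3, 1), (3, 8), (4, 7), (4, 9), (8, 1), (9, 7), (10, 8)}.
Total count |C(F_11)_aff| = 10.


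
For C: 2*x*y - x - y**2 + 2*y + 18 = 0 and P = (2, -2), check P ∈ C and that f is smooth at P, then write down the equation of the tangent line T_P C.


Tangent line at P: -5*x + 10*y + 30 = 0.

Step 1: f(2, -2) = 0, so P lies on C.
Step 2: partial derivatives
  f_x(x, y) = 2*y - 1, f_y(x, y) = 2*x - 2*y + 2.
  f_x(P) = -5, f_y(P) = 10 (gradient nonzero, so P is smooth).
Step 3: tangent line at P: -5·(x − 2) + 10·(y − -2) = 0.
Expanding: -5*x + 10*y + 30 = 0.


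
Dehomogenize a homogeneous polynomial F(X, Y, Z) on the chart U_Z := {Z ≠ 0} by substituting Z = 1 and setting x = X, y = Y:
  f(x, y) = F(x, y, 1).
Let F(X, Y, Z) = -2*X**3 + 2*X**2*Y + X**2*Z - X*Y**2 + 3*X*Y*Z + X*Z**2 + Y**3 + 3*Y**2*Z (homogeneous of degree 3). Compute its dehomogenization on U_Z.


f(x, y) = -2*x**3 + 2*x**2*y + x**2 - x*y**2 + 3*x*y + x + y**3 + 3*y**2

On U_Z we set Z = 1. Each monomial c·X^i·Y^j·Z^k in F becomes c·x^i·y^j·1^k = c·x^i·y^j.
Substituting Z = 1: F(X, Y, 1) = -2*x**3 + 2*x**2*y + x**2 - x*y**2 + 3*x*y + x + y**3 + 3*y**2.
Note: deg(f) ≤ deg(F) = 3; strict inequality happens when F is divisible by Z (lost terms).


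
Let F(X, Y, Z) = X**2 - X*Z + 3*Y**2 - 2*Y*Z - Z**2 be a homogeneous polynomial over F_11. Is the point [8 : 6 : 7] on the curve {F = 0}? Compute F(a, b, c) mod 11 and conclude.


F(8,6,7) ≡ 5 (mod 11); P is NOT on the curve.

Evaluate F(8, 6, 7) term-by-term (mod 11).
  X**2 ↦ 1·64·1·1 = 64
  -X*Z ↦ -1·8·1·7 = -56
  3*Y**2 ↦ 3·1·36·1 = 108
  -2*Y*Z ↦ -2·1·6·7 = -84
  -Z**2 ↦ -1·1·1·49 = -49
Sum: F(8, 6, 7) = (64) + (-56) + (108) + (-84) + (-49) = -17.
Reducing mod 11: -17 ≡ 5 (mod 11).
Since F(a, b, c) ≡ 5 ≠ 0 (mod 11), P does NOT lie on the curve.


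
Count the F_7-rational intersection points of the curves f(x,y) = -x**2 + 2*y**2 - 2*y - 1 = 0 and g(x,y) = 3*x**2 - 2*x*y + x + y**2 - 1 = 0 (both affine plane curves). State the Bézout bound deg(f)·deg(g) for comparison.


Common zeros: {(3, 4), (4, 4)}; count = 2; Bézout bound = 4.

deg(f) = 2, deg(g) = 2, so Bézout bound = 4.
Scan x ∈ F_7. For each x, list the y ∈ F_7 with f(x, y) ≡ 0 and those with g(x, y) ≡ 0 (mod 7); the common zeros in that column are the intersection.
  x = 0: f ≡ 0 at y ∈ ∅; g ≡ 0 at y ∈ {1, 6}; common: ∅.
  x = 1: f ≡ 0 at y ∈ ∅; g ≡ 0 at y ∈ ∅; common: ∅.
  x = 2: f ≡ 0 at y ∈ {3, 5}; g ≡ 0 at y ∈ ∅; common: ∅.
  x = 3: f ≡ 0 at y ∈ {4}; g ≡ 0 at y ∈ {2, 4}; common: {4}.
  x = 4: f ≡ 0 at y ∈ {4}; g ≡ 0 at y ∈ {4}; common: {4}.
  x = 5: f ≡ 0 at y ∈ {3, 5}; g ≡ 0 at y ∈ {1, 2}; common: ∅.
  x = 6: f ≡ 0 at y ∈ ∅; g ≡ 0 at y ∈ {6}; common: ∅.
Collecting: common zeros = {(3, 4), (4, 4)}, so the count is 2.
Comparison with the Bézout bound: 2 ≤ 4 = deg(f)·deg(g), as expected for curves with no common component (the affine F_7-count falls short of the bound because intersections may lie at infinity, over extension fields, or carry multiplicity).


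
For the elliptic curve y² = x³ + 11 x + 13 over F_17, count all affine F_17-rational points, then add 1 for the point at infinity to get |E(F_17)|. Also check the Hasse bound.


Affine points = {(0, 8), (0, 9), (1, 5), (1, 12), (2, 3), (2, 14), (4, 6), (4, 11), (7, 5), (7, 12), (8, 1), (8, 16), (9, 5), (9, 12), (10, 1), (10, 16), (14, 2), (14, 15), (15, 0), (16, 1), (16, 16)}; affine count = 21; |E(F_17)| = 22.

Discriminant check: Δ ∝ 4a³ + 27b² = 4·11³ + 27·13² = 4·1331 + 27·169 ≡ 10 (mod 17). Nonzero ⇒ E is nonsingular.
For each x ∈ F_17, compute rhs = x³ + 11·x + 13 mod 17, then count y ∈ F_17 with y² ≡ rhs.
  x = 0: rhs = 13, matching y values: 8, 9 (2 points).
  x = 1: rhs = 8, matching y values: 5, 12 (2 points).
  x = 2: rhs = 9, matching y values: 3, 14 (2 points).
  x = 3: rhs = 5, matching y values: none (0 points).
  x = 4: rhs = 2, matching y values: 6, 11 (2 points).
  x = 5: rhs = 6, matching y values: none (0 points).
  x = 6: rhs = 6, matching y values: none (0 points).
  x = 7: rhs = 8, matching y values: 5, 12 (2 points).
  x = 8: rhs = 1, matching y values: 1, 16 (2 points).
  x = 9: rhs = 8, matching y values: 5, 12 (2 points).
  x = 10: rhs = 1, matching y values: 1, 16 (2 points).
  x = 11: rhs = 3, matching y values: none (0 points).
  x = 12: rhs = 3, matching y values: none (0 points).
  x = 13: rhs = 7, matching y values: none (0 points).
  x = 14: rhs = 4, matching y values: 2, 15 (2 points).
  x = 15: rhs = 0, matching y values: 0 (1 points).
  x = 16: rhs = 1, matching y values: 1, 16 (2 points).
Total affine count: 21.
Full point count |E(F_17)| = 21 + 1 = 22.
Hasse bound: |22 − (17+1)| = |4| = 4 ≤ 2√17 ≈ 8.2462 ✓.


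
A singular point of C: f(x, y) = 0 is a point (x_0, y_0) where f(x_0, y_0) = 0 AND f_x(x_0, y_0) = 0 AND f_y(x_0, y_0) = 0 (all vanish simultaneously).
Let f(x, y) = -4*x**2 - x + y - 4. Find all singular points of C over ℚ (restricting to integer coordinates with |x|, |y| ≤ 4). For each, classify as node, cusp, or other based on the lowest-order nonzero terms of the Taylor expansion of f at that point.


No singular points in the scanned grid; C is smooth there.

Compute partial derivatives:
  f_x = -8*x - 1.
  f_y = 1.
f_y = 1 is a nonzero constant, so f_y never vanishes: no point (x, y) can satisfy f = f_x = f_y = 0. In particular no (x, y) ∈ {−4, ..., 4}² is singular; the curve is smooth.


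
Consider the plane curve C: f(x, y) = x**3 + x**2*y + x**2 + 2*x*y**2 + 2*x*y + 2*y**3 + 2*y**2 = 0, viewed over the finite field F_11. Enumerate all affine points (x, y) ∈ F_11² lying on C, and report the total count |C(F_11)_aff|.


Affine F_11-points: {(0, 0), (0, 10), (1, 1), (3, 4), (3, 5), (3, 9), (4, 8), (5, 8), (7, 1), (10, 0)}; count = 10.

For each of the 121 pairs (x, y) ∈ F_11², evaluate f(x, y) mod 11. Record the zeros.
  x = 0: [0↦0, 1↦4, 2↦2, 3↦6, 4↦6, 5↦3, 6↦9, 7↦3, 8↦8, 9↦3, 10↦0]  zeros at y ∈ {0, 10}
  x = 1: [0↦2, 1↦0, 2↦7, 3↦2, 4↦8, 5↦4, 6↦2, 7↦3, 8↦8, 9↦7, 10↦1]  zeros at y ∈ {1}
  x = 2: [0↦1, 1↦6, 2↦2, 3↦1, 4↦4, 5↦1, 6↦4, 7↦3, 8↦10, 9↦4, 10↦8]  zeros at y ∈ ∅
  x = 3: [0↦3, 1↦6, 2↦4, 3↦9, 4↦0, 5↦0, 6↦10, 7↦9, 8↦9, 9↦0, 10↦5]  zeros at y ∈ {4, 5, 9}
  x = 4: [0↦3, 1↦6, 2↦8, 3↦10, 4↦2, 5↦7, 6↦4, 7↦5, 8↦0, 9↦1, 10↦9]  zeros at y ∈ {8}
  x = 5: [0↦7, 1↦1, 2↦9, 3↦10, 4↦5, 5↦6, 6↦3, 7↦8, 8↦0, 9↦2, 10↦4]  zeros at y ∈ {8}
  x = 6: [0↦10, 1↦8, 2↦2, 3↦4, 4↦4, 5↦3, 6↦2, 7↦2, 8↦4, 9↦9, 10↦7]  zeros at y ∈ ∅
  x = 7: [0↦7, 1↦0, 2↦4, 3↦9, 4↦5, 5↦4, 6↦7, 7↦4, 8↦7, 9↦6, 10↦2]  zeros at y ∈ {1}
  x = 8: [0↦4, 1↦5, 2↦10, 3↦9, 4↦3, 5↦4, 6↦2, 7↦9, 8↦4, 9↦10, 10↦6]  zeros at y ∈ ∅
  x = 9: [0↦7, 1↦7, 2↦4, 3↦10, 4↦4, 5↦9, 6↦4, 7↦1, 8↦1, 9↦5, 10↦3]  zeros at y ∈ ∅
  x = 10: [0↦0, 1↦1, 2↦3, 3↦7, 4↦3, 5↦3, 6↦8, 7↦8, 8↦4, 9↦8, 10↦10]  zeros at y ∈ {0}
Collecting zeros: affine points = {(0, 0), (0, 10), (1, 1), (3, 4), (3, 5), (3, 9), (4, 8), (5, 8), (7, 1), (10, 0)}.
Total count |C(F_11)_aff| = 10.


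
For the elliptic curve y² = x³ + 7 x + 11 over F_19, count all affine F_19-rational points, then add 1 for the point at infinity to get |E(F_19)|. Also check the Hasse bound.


Affine points = {(0, 7), (0, 12), (1, 0), (5, 0), (7, 2), (7, 17), (8, 3), (8, 16), (9, 9), (9, 10), (10, 6), (10, 13), (13, 0), (16, 1), (16, 18)}; affine count = 15; |E(F_19)| = 16.

Discriminant check: Δ ∝ 4a³ + 27b² = 4·7³ + 27·11² = 4·343 + 27·121 ≡ 3 (mod 19). Nonzero ⇒ E is nonsingular.
For each x ∈ F_19, compute rhs = x³ + 7·x + 11 mod 19, then count y ∈ F_19 with y² ≡ rhs.
  x = 0: rhs = 11, matching y values: 7, 12 (2 points).
  x = 1: rhs = 0, matching y values: 0 (1 points).
  x = 2: rhs = 14, matching y values: none (0 points).
  x = 3: rhs = 2, matching y values: none (0 points).
  x = 4: rhs = 8, matching y values: none (0 points).
  x = 5: rhs = 0, matching y values: 0 (1 points).
  x = 6: rhs = 3, matching y values: none (0 points).
  x = 7: rhs = 4, matching y values: 2, 17 (2 points).
  x = 8: rhs = 9, matching y values: 3, 16 (2 points).
  x = 9: rhs = 5, matching y values: 9, 10 (2 points).
  x = 10: rhs = 17, matching y values: 6, 13 (2 points).
  x = 11: rhs = 13, matching y values: none (0 points).
  x = 12: rhs = 18, matching y values: none (0 points).
  x = 13: rhs = 0, matching y values: 0 (1 points).
  x = 14: rhs = 3, matching y values: none (0 points).
  x = 15: rhs = 14, matching y values: none (0 points).
  x = 16: rhs = 1, matching y values: 1, 18 (2 points).
  x = 17: rhs = 8, matching y values: none (0 points).
  x = 18: rhs = 3, matching y values: none (0 points).
Total affine count: 15.
Full point count |E(F_19)| = 15 + 1 = 16.
Hasse bound: |16 − (19+1)| = |-4| = 4 ≤ 2√19 ≈ 8.7178 ✓.


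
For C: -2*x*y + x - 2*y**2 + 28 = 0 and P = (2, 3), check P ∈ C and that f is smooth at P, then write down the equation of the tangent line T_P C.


Tangent line at P: -5*x - 16*y + 58 = 0.

Step 1: f(2, 3) = 0, so P lies on C.
Step 2: partial derivatives
  f_x(x, y) = 1 - 2*y, f_y(x, y) = -2*x - 4*y.
  f_x(P) = -5, f_y(P) = -16 (gradient nonzero, so P is smooth).
Step 3: tangent line at P: -5·(x − 2) + -16·(y − 3) = 0.
Expanding: -5*x - 16*y + 58 = 0.


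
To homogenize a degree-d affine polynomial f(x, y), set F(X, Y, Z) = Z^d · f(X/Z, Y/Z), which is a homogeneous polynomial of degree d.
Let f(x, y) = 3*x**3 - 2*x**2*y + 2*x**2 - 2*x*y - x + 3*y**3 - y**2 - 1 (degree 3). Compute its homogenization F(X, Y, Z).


F(X, Y, Z) = 3*X**3 - 2*X**2*Y + 2*X**2*Z - 2*X*Y*Z - X*Z**2 + 3*Y**3 - Y**2*Z - Z**3

deg(f) = 3.
Substitute x = X/Z, y = Y/Z into f, then multiply by Z^3.
  monomial 3·x^3·y^0 ↦ 3·X^3·Y^0·Z^0.
  monomial -2·x^2·y^1 ↦ -2·X^2·Y^1·Z^0.
  monomial 2·x^2·y^0 ↦ 2·X^2·Y^0·Z^1.
  monomial -2·x^1·y^1 ↦ -2·X^1·Y^1·Z^1.
  monomial -1·x^1·y^0 ↦ -1·X^1·Y^0·Z^2.
  monomial 3·x^0·y^3 ↦ 3·X^0·Y^3·Z^0.
  monomial -1·x^0·y^2 ↦ -1·X^0·Y^2·Z^1.
  monomial -1·x^0·y^0 ↦ -1·X^0·Y^0·Z^3.
Collecting: F(X, Y, Z) = 3*X**3 - 2*X**2*Y + 2*X**2*Z - 2*X*Y*Z - X*Z**2 + 3*Y**3 - Y**2*Z - Z**3.


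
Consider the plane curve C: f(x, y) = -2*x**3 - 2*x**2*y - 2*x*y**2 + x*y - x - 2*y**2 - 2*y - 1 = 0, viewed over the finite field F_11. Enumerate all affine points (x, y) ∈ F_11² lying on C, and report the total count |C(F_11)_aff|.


Affine F_11-points: {(1, 1), (2, 1), (2, 5), (6, 4), (6, 10), (7, 1), (7, 9), (10, 7)}; count = 8.

For each of the 121 pairs (x, y) ∈ F_11², evaluate f(x, y) mod 11. Record the zeros.
  x = 0: [0↦10, 1↦6, 2↦9, 3↦8, 4↦3, 5↦5, 6↦3, 7↦8, 8↦9, 9↦6, 10↦10]  zeros at y ∈ ∅
  x = 1: [0↦7, 1↦0, 2↦7, 3↦6, 4↦8, 5↦2, 6↦10, 7↦10, 8↦2, 9↦8, 10↦6]  zeros at y ∈ {1}
  x = 2: [0↦3, 1↦0, 2↦7, 3↦2, 4↦7, 5↦0, 6↦3, 7↦5, 8↦6, 9↦6, 10↦5]  zeros at y ∈ {1, 5}
  x = 3: [0↦8, 1↦5, 2↦8, 3↦6, 4↦10, 5↦9, 6↦3, 7↦3, 8↦9, 9↦10, 10↦6]  zeros at y ∈ ∅
  x = 4: [0↦10, 1↦3, 2↦9, 3↦6, 4↦5, 5↦6, 6↦9, 7↦3, 8↦10, 9↦8, 10↦8]  zeros at y ∈ ∅
  x = 5: [0↦8, 1↦4, 2↦9, 3↦1, 4↦2, 5↦1, 6↦9, 7↦4, 8↦8, 9↦10, 10↦10]  zeros at y ∈ ∅
  x = 6: [0↦1, 1↦7, 2↦7, 3↦1, 4↦0, 5↦4, 6↦2, 7↦5, 8↦2, 9↦4, 10↦0]  zeros at y ∈ {4, 10}
  x = 7: [0↦10, 1↦0, 2↦2, 3↦5, 4↦9, 5↦3, 6↦9, 7↦5, 8↦2, 9↦0, 10↦10]  zeros at y ∈ {1, 9}
  x = 8: [0↦1, 1↦4, 2↦4, 3↦1, 4↦6, 5↦8, 6↦7, 7↦3, 8↦7, 9↦8, 10↦6]  zeros at y ∈ ∅
  x = 9: [0↦6, 1↦7, 2↦1, 3↦10, 4↦1, 5↦7, 6↦6, 7↦9, 8↦5, 9↦5, 10↦9]  zeros at y ∈ ∅
  x = 10: [0↦2, 1↦8, 2↦3, 3↦9, 4↦4, 5↦10, 6↦5, 7↦0, 8↦6, 9↦1, 10↦7]  zeros at y ∈ {7}
Collecting zeros: affine points = {(1, 1), (2, 1), (2, 5), (6, 4), (6, 10), (7, 1), (7, 9), (10, 7)}.
Total count |C(F_11)_aff| = 8.


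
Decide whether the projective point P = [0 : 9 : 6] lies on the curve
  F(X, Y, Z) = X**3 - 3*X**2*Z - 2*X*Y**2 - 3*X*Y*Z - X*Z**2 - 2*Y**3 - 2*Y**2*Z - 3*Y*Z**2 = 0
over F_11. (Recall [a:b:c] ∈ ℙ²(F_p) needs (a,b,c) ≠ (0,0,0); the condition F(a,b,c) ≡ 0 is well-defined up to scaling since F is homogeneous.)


F(0,9,6) ≡ 8 (mod 11); P is NOT on the curve.

Evaluate F(0, 9, 6) term-by-term (mod 11).
  X**3 ↦ 1·0·1·1 = 0
  -3*X**2*Z ↦ -3·0·1·6 = 0
  -2*X*Y**2 ↦ -2·0·81·1 = 0
  -3*X*Y*Z ↦ -3·0·9·6 = 0
  -X*Z**2 ↦ -1·0·1·36 = 0
  -2*Y**3 ↦ -2·1·729·1 = -1458
  -2*Y**2*Z ↦ -2·1·81·6 = -972
  -3*Y*Z**2 ↦ -3·1·9·36 = -972
Sum: F(0, 9, 6) = (0) + (0) + (0) + (0) + (0) + (-1458) + (-972) + (-972) = -3402.
Reducing mod 11: -3402 ≡ 8 (mod 11).
Since F(a, b, c) ≡ 8 ≠ 0 (mod 11), P does NOT lie on the curve.


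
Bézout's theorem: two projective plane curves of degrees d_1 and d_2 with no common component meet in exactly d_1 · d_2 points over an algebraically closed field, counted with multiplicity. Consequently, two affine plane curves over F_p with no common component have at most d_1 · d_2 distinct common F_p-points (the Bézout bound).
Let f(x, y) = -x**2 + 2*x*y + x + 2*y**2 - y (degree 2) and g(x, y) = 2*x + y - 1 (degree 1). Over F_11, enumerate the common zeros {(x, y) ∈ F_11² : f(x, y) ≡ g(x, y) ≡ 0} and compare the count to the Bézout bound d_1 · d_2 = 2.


Common zeros: ∅; count = 0; Bézout bound = 2.

deg(f) = 2, deg(g) = 1, so Bézout bound = 2.
Scan x ∈ F_11. For each x, list the y ∈ F_11 with f(x, y) ≡ 0 and those with g(x, y) ≡ 0 (mod 11); the common zeros in that column are the intersection.
  x = 0: f ≡ 0 at y ∈ {0, 6}; g ≡ 0 at y ∈ {1}; common: ∅.
  x = 1: f ≡ 0 at y ∈ {0, 5}; g ≡ 0 at y ∈ {10}; common: ∅.
  x = 2: f ≡ 0 at y ∈ {6, 9}; g ≡ 0 at y ∈ {8}; common: ∅.
  x = 3: f ≡ 0 at y ∈ ∅; g ≡ 0 at y ∈ {6}; common: ∅.
  x = 4: f ≡ 0 at y ∈ ∅; g ≡ 0 at y ∈ {4}; common: ∅.
  x = 5: f ≡ 0 at y ∈ ∅; g ≡ 0 at y ∈ {2}; common: ∅.
  x = 6: f ≡ 0 at y ∈ {2, 9}; g ≡ 0 at y ∈ {0}; common: ∅.
  x = 7: f ≡ 0 at y ∈ ∅; g ≡ 0 at y ∈ {9}; common: ∅.
  x = 8: f ≡ 0 at y ∈ ∅; g ≡ 0 at y ∈ {7}; common: ∅.
  x = 9: f ≡ 0 at y ∈ ∅; g ≡ 0 at y ∈ {5}; common: ∅.
  x = 10: f ≡ 0 at y ∈ {2, 5}; g ≡ 0 at y ∈ {3}; common: ∅.
Collecting: common zeros = ∅, so the count is 0.
Comparison with the Bézout bound: 0 ≤ 2 = deg(f)·deg(g), as expected for curves with no common component (the affine F_11-count falls short of the bound because intersections may lie at infinity, over extension fields, or carry multiplicity).


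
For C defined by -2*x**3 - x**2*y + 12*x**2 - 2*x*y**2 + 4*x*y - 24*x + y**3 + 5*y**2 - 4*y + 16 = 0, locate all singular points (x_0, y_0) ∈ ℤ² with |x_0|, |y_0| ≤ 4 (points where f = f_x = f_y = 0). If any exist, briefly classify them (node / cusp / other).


Singular points: {(2, 0)}; classification: cusp.

Compute partial derivatives:
  f_x = -6*x**2 - 2*x*y + 24*x - 2*y**2 + 4*y - 24.
  f_y = -x**2 - 4*x*y + 4*x + 3*y**2 + 10*y - 4.
Scan x_0 ∈ {−4, ..., 4}. For each x_0, f_y(x_0, y) is a polynomial in y; find its integer roots y ∈ {−4, ..., 4}, then test f_x and f at those candidates.
  x = -4: f_y(-4, y) = 3*y**2 + 26*y - 36; no integer root y with |y| ≤ 4.
  x = -3: f_y(-3, y) = 3*y**2 + 22*y - 25; vanishes at y ∈ {1}. (-3, 1): f_x = -142 ≠ 0.
  x = -2: f_y(-2, y) = 3*y**2 + 18*y - 16; no integer root y with |y| ≤ 4.
  x = -1: f_y(-1, y) = 3*y**2 + 14*y - 9; no integer root y with |y| ≤ 4.
  x = 0: f_y(0, y) = 3*y**2 + 10*y - 4; no integer root y with |y| ≤ 4.
  x = 1: f_y(1, y) = 3*y**2 + 6*y - 1; no integer root y with |y| ≤ 4.
  x = 2: f_y(2, y) = 3*y**2 + 2*y; vanishes at y ∈ {0}. (2, 0): f_x = 0, f = 0 — SINGULAR.
  x = 3: f_y(3, y) = 3*y**2 - 2*y - 1; vanishes at y ∈ {1}. (3, 1): f_x = -10 ≠ 0.
  x = 4: f_y(4, y) = 3*y**2 - 6*y - 4; no integer root y with |y| ≤ 4.
Only singular point on the grid: (2, 0).
Classify: substitute x = 2 + u, y = 0 + v and expand: f = -2*u**3 - u**2*v - 2*u*v**2 + v**3 + v**2.
No constant or linear terms (consistent with a singular point). Quadratic part: v**2. Cubic part: -2*u**3 - u**2*v - 2*u*v**2 + v**3.
The quadratic part v**2 is a perfect square, so there is a single (double) tangent line v = 0, i.e. y = 0. Restricting the cubic part to that line (v = 0) leaves -2*u**3 ≠ 0, so f is not divisible by v and the branch is v² ≈ 2*u**3 to lowest order — this is a cusp.
Classification: cusp.


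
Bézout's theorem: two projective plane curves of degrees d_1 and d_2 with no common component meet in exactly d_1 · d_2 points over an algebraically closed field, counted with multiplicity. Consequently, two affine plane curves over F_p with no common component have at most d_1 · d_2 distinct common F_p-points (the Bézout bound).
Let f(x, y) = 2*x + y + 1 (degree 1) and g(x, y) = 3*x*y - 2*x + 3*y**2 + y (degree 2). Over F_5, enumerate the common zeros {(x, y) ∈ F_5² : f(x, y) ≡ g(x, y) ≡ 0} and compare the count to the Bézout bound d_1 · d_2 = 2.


Common zeros: ∅; count = 0; Bézout bound = 2.

deg(f) = 1, deg(g) = 2, so Bézout bound = 2.
Scan x ∈ F_5. For each x, list the y ∈ F_5 with f(x, y) ≡ 0 and those with g(x, y) ≡ 0 (mod 5); the common zeros in that column are the intersection.
  x = 0: f ≡ 0 at y ∈ {4}; g ≡ 0 at y ∈ {0, 3}; common: ∅.
  x = 1: f ≡ 0 at y ∈ {2}; g ≡ 0 at y ∈ {1}; common: ∅.
  x = 2: f ≡ 0 at y ∈ {0}; g ≡ 0 at y ∈ ∅; common: ∅.
  x = 3: f ≡ 0 at y ∈ {3}; g ≡ 0 at y ∈ ∅; common: ∅.
  x = 4: f ≡ 0 at y ∈ {1}; g ≡ 0 at y ∈ {2}; common: ∅.
Collecting: common zeros = ∅, so the count is 0.
Comparison with the Bézout bound: 0 ≤ 2 = deg(f)·deg(g), as expected for curves with no common component (the affine F_5-count falls short of the bound because intersections may lie at infinity, over extension fields, or carry multiplicity).


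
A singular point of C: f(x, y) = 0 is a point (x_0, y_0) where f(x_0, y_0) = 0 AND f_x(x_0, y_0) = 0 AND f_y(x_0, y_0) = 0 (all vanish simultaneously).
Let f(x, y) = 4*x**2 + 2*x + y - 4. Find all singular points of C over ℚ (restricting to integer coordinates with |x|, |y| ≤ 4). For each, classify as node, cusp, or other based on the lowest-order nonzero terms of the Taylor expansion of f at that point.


No singular points in the scanned grid; C is smooth there.

Compute partial derivatives:
  f_x = 8*x + 2.
  f_y = 1.
f_y = 1 is a nonzero constant, so f_y never vanishes: no point (x, y) can satisfy f = f_x = f_y = 0. In particular no (x, y) ∈ {−4, ..., 4}² is singular; the curve is smooth.


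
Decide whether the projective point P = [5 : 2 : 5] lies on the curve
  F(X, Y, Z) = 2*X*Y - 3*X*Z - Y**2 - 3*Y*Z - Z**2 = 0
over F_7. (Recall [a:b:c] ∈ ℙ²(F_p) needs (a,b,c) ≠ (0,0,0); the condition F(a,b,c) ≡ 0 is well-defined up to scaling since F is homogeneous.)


F(5,2,5) ≡ 5 (mod 7); P is NOT on the curve.

Evaluate F(5, 2, 5) term-by-term (mod 7).
  2*X*Y ↦ 2·5·2·1 = 20
  -3*X*Z ↦ -3·5·1·5 = -75
  -Y**2 ↦ -1·1·4·1 = -4
  -3*Y*Z ↦ -3·1·2·5 = -30
  -Z**2 ↦ -1·1·1·25 = -25
Sum: F(5, 2, 5) = (20) + (-75) + (-4) + (-30) + (-25) = -114.
Reducing mod 7: -114 ≡ 5 (mod 7).
Since F(a, b, c) ≡ 5 ≠ 0 (mod 7), P does NOT lie on the curve.


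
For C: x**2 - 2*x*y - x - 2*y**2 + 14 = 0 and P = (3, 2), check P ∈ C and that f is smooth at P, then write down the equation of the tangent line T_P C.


Tangent line at P: x - 14*y + 25 = 0.

Step 1: f(3, 2) = 0, so P lies on C.
Step 2: partial derivatives
  f_x(x, y) = 2*x - 2*y - 1, f_y(x, y) = -2*x - 4*y.
  f_x(P) = 1, f_y(P) = -14 (gradient nonzero, so P is smooth).
Step 3: tangent line at P: 1·(x − 3) + -14·(y − 2) = 0.
Expanding: x - 14*y + 25 = 0.


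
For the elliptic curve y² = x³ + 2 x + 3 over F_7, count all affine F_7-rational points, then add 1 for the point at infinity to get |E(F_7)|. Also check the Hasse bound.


Affine points = {(2, 1), (2, 6), (3, 1), (3, 6), (6, 0)}; affine count = 5; |E(F_7)| = 6.

Discriminant check: Δ ∝ 4a³ + 27b² = 4·2³ + 27·3² = 4·8 + 27·9 ≡ 2 (mod 7). Nonzero ⇒ E is nonsingular.
For each x ∈ F_7, compute rhs = x³ + 2·x + 3 mod 7, then count y ∈ F_7 with y² ≡ rhs.
  x = 0: rhs = 3, matching y values: none (0 points).
  x = 1: rhs = 6, matching y values: none (0 points).
  x = 2: rhs = 1, matching y values: 1, 6 (2 points).
  x = 3: rhs = 1, matching y values: 1, 6 (2 points).
  x = 4: rhs = 5, matching y values: none (0 points).
  x = 5: rhs = 5, matching y values: none (0 points).
  x = 6: rhs = 0, matching y values: 0 (1 points).
Total affine count: 5.
Full point count |E(F_7)| = 5 + 1 = 6.
Hasse bound: |6 − (7+1)| = |-2| = 2 ≤ 2√7 ≈ 5.2915 ✓.


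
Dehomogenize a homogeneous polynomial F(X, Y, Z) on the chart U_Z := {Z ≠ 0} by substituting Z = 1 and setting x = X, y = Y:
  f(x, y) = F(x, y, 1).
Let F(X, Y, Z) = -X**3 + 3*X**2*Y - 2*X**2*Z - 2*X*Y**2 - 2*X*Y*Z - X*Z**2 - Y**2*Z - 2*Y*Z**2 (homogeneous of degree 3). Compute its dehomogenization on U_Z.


f(x, y) = -x**3 + 3*x**2*y - 2*x**2 - 2*x*y**2 - 2*x*y - x - y**2 - 2*y

On U_Z we set Z = 1. Each monomial c·X^i·Y^j·Z^k in F becomes c·x^i·y^j·1^k = c·x^i·y^j.
Substituting Z = 1: F(X, Y, 1) = -x**3 + 3*x**2*y - 2*x**2 - 2*x*y**2 - 2*x*y - x - y**2 - 2*y.
Note: deg(f) ≤ deg(F) = 3; strict inequality happens when F is divisible by Z (lost terms).


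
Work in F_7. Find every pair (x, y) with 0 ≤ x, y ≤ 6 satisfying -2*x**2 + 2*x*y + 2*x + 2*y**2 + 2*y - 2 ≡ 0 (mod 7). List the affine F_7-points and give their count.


Affine F_7-points: {(1, 2), (1, 3), (2, 2), (3, 0), (3, 3), (4, 1), (5, 0), (5, 1)}; count = 8.

For each of the 49 pairs (x, y) ∈ F_7², evaluate f(x, y) mod 7. Record the zeros.
  x = 0: [0↦5, 1↦2, 2↦3, 3↦1, 4↦3, 5↦2, 6↦5]  zeros at y ∈ ∅
  x = 1: [0↦5, 1↦4, 2↦0, 3↦0, 4↦4, 5↦5, 6↦3]  zeros at y ∈ {2, 3}
  x = 2: [0↦1, 1↦2, 2↦0, 3↦2, 4↦1, 5↦4, 6↦4]  zeros at y ∈ {2}
  x = 3: [0↦0, 1↦3, 2↦3, 3↦0, 4↦1, 5↦6, 6↦1]  zeros at y ∈ {0, 3}
  x = 4: [0↦2, 1↦0, 2↦2, 3↦1, 4↦4, 5↦4, 6↦1]  zeros at y ∈ {1}
  x = 5: [0↦0, 1↦0, 2↦4, 3↦5, 4↦3, 5↦5, 6↦4]  zeros at y ∈ {0, 1}
  x = 6: [0↦1, 1↦3, 2↦2, 3↦5, 4↦5, 5↦2, 6↦3]  zeros at y ∈ ∅
Collecting zeros: affine points = {(1, 2), (1, 3), (2, 2), (3, 0), (3, 3), (4, 1), (5, 0), (5, 1)}.
Total count |C(F_7)_aff| = 8.


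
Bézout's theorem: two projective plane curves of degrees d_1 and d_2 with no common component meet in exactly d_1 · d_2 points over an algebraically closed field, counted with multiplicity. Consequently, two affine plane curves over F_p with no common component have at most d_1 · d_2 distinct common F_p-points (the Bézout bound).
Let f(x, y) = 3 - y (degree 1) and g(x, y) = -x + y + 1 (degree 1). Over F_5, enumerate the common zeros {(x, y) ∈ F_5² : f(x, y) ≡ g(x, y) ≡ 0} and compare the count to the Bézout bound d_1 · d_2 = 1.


Common zeros: {(4, 3)}; count = 1; Bézout bound = 1.

deg(f) = 1, deg(g) = 1, so Bézout bound = 1.
Scan x ∈ F_5. For each x, list the y ∈ F_5 with f(x, y) ≡ 0 and those with g(x, y) ≡ 0 (mod 5); the common zeros in that column are the intersection.
  x = 0: f ≡ 0 at y ∈ {3}; g ≡ 0 at y ∈ {4}; common: ∅.
  x = 1: f ≡ 0 at y ∈ {3}; g ≡ 0 at y ∈ {0}; common: ∅.
  x = 2: f ≡ 0 at y ∈ {3}; g ≡ 0 at y ∈ {1}; common: ∅.
  x = 3: f ≡ 0 at y ∈ {3}; g ≡ 0 at y ∈ {2}; common: ∅.
  x = 4: f ≡ 0 at y ∈ {3}; g ≡ 0 at y ∈ {3}; common: {3}.
Collecting: common zeros = {(4, 3)}, so the count is 1.
Comparison with the Bézout bound: 1 ≤ 1 = deg(f)·deg(g), as expected for curves with no common component (the bound is attained).


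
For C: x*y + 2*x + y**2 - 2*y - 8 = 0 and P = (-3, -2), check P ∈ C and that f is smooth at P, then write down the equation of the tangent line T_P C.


Tangent line at P: -9*y - 18 = 0.

Step 1: f(-3, -2) = 0, so P lies on C.
Step 2: partial derivatives
  f_x(x, y) = y + 2, f_y(x, y) = x + 2*y - 2.
  f_x(P) = 0, f_y(P) = -9 (gradient nonzero, so P is smooth).
Step 3: tangent line at P: 0·(x − -3) + -9·(y − -2) = 0.
Expanding: -9*y - 18 = 0.


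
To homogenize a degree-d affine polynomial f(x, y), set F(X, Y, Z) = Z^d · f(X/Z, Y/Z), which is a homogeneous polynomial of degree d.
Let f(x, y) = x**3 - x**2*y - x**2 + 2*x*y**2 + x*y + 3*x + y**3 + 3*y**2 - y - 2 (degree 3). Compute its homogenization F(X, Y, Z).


F(X, Y, Z) = X**3 - X**2*Y - X**2*Z + 2*X*Y**2 + X*Y*Z + 3*X*Z**2 + Y**3 + 3*Y**2*Z - Y*Z**2 - 2*Z**3

deg(f) = 3.
Substitute x = X/Z, y = Y/Z into f, then multiply by Z^3.
  monomial 1·x^3·y^0 ↦ 1·X^3·Y^0·Z^0.
  monomial -1·x^2·y^1 ↦ -1·X^2·Y^1·Z^0.
  monomial -1·x^2·y^0 ↦ -1·X^2·Y^0·Z^1.
  monomial 2·x^1·y^2 ↦ 2·X^1·Y^2·Z^0.
  monomial 1·x^1·y^1 ↦ 1·X^1·Y^1·Z^1.
  monomial 3·x^1·y^0 ↦ 3·X^1·Y^0·Z^2.
  monomial 1·x^0·y^3 ↦ 1·X^0·Y^3·Z^0.
  monomial 3·x^0·y^2 ↦ 3·X^0·Y^2·Z^1.
  monomial -1·x^0·y^1 ↦ -1·X^0·Y^1·Z^2.
  monomial -2·x^0·y^0 ↦ -2·X^0·Y^0·Z^3.
Collecting: F(X, Y, Z) = X**3 - X**2*Y - X**2*Z + 2*X*Y**2 + X*Y*Z + 3*X*Z**2 + Y**3 + 3*Y**2*Z - Y*Z**2 - 2*Z**3.


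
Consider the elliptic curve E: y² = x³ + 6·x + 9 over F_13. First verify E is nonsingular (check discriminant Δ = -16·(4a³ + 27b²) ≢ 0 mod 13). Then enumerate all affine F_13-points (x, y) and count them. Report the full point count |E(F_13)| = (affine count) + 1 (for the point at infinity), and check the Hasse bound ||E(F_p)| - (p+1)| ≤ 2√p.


Affine points = {(0, 3), (0, 10), (1, 4), (1, 9), (2, 4), (2, 9), (6, 1), (6, 12), (7, 2), (7, 11), (8, 6), (8, 7), (9, 5), (9, 8), (10, 4), (10, 9)}; affine count = 16; |E(F_13)| = 17.

Discriminant check: Δ ∝ 4a³ + 27b² = 4·6³ + 27·9² = 4·216 + 27·81 ≡ 9 (mod 13). Nonzero ⇒ E is nonsingular.
For each x ∈ F_13, compute rhs = x³ + 6·x + 9 mod 13, then count y ∈ F_13 with y² ≡ rhs.
  x = 0: rhs = 9, matching y values: 3, 10 (2 points).
  x = 1: rhs = 3, matching y values: 4, 9 (2 points).
  x = 2: rhs = 3, matching y values: 4, 9 (2 points).
  x = 3: rhs = 2, matching y values: none (0 points).
  x = 4: rhs = 6, matching y values: none (0 points).
  x = 5: rhs = 8, matching y values: none (0 points).
  x = 6: rhs = 1, matching y values: 1, 12 (2 points).
  x = 7: rhs = 4, matching y values: 2, 11 (2 points).
  x = 8: rhs = 10, matching y values: 6, 7 (2 points).
  x = 9: rhs = 12, matching y values: 5, 8 (2 points).
  x = 10: rhs = 3, matching y values: 4, 9 (2 points).
  x = 11: rhs = 2, matching y values: none (0 points).
  x = 12: rhs = 2, matching y values: none (0 points).
Total affine count: 16.
Full point count |E(F_13)| = 16 + 1 = 17.
Hasse bound: |17 − (13+1)| = |3| = 3 ≤ 2√13 ≈ 7.2111 ✓.


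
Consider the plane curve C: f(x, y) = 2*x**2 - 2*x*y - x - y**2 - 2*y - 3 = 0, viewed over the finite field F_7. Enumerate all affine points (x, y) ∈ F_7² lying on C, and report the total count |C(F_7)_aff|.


Affine F_7-points: {(1, 1), (1, 2), (3, 3), (4, 1), (4, 3), (5, 0), (5, 2), (6, 0)}; count = 8.

For each of the 49 pairs (x, y) ∈ F_7², evaluate f(x, y) mod 7. Record the zeros.
  x = 0: [0↦4, 1↦1, 2↦3, 3↦3, 4↦1, 5↦4, 6↦5]  zeros at y ∈ ∅
  x = 1: [0↦5, 1↦0, 2↦0, 3↦5, 4↦1, 5↦2, 6↦1]  zeros at y ∈ {1, 2}
  x = 2: [0↦3, 1↦3, 2↦1, 3↦4, 4↦5, 5↦4, 6↦1]  zeros at y ∈ ∅
  x = 3: [0↦5, 1↦3, 2↦6, 3↦0, 4↦6, 5↦3, 6↦5]  zeros at y ∈ {3}
  x = 4: [0↦4, 1↦0, 2↦1, 3↦0, 4↦4, 5↦6, 6↦6]  zeros at y ∈ {1, 3}
  x = 5: [0↦0, 1↦1, 2↦0, 3↦4, 4↦6, 5↦6, 6↦4]  zeros at y ∈ {0, 2}
  x = 6: [0↦0, 1↦6, 2↦3, 3↦5, 4↦5, 5↦3, 6↦6]  zeros at y ∈ {0}
Collecting zeros: affine points = {(1, 1), (1, 2), (3, 3), (4, 1), (4, 3), (5, 0), (5, 2), (6, 0)}.
Total count |C(F_7)_aff| = 8.


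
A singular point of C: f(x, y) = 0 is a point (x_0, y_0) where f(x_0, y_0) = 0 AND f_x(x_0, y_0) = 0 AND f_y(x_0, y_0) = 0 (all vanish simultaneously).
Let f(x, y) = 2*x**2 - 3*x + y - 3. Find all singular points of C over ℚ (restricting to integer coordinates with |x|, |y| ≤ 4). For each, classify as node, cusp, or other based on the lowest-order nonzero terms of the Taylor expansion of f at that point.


No singular points in the scanned grid; C is smooth there.

Compute partial derivatives:
  f_x = 4*x - 3.
  f_y = 1.
f_y = 1 is a nonzero constant, so f_y never vanishes: no point (x, y) can satisfy f = f_x = f_y = 0. In particular no (x, y) ∈ {−4, ..., 4}² is singular; the curve is smooth.


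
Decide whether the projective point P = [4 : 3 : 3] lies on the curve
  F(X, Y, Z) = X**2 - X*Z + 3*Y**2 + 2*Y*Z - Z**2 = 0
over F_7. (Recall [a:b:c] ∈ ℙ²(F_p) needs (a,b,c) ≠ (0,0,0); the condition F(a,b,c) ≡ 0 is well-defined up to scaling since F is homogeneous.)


F(4,3,3) ≡ 5 (mod 7); P is NOT on the curve.

Evaluate F(4, 3, 3) term-by-term (mod 7).
  X**2 ↦ 1·16·1·1 = 16
  -X*Z ↦ -1·4·1·3 = -12
  3*Y**2 ↦ 3·1·9·1 = 27
  2*Y*Z ↦ 2·1·3·3 = 18
  -Z**2 ↦ -1·1·1·9 = -9
Sum: F(4, 3, 3) = (16) + (-12) + (27) + (18) + (-9) = 40.
Reducing mod 7: 40 ≡ 5 (mod 7).
Since F(a, b, c) ≡ 5 ≠ 0 (mod 7), P does NOT lie on the curve.


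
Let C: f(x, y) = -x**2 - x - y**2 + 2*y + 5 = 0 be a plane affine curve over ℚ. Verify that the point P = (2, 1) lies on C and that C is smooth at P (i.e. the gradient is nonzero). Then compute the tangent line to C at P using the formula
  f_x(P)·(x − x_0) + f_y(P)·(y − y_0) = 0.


Tangent line at P: 10 - 5*x = 0.

Step 1: f(2, 1) = 0, so P lies on C.
Step 2: partial derivatives
  f_x(x, y) = -2*x - 1, f_y(x, y) = 2 - 2*y.
  f_x(P) = -5, f_y(P) = 0 (gradient nonzero, so P is smooth).
Step 3: tangent line at P: -5·(x − 2) + 0·(y − 1) = 0.
Expanding: 10 - 5*x = 0.


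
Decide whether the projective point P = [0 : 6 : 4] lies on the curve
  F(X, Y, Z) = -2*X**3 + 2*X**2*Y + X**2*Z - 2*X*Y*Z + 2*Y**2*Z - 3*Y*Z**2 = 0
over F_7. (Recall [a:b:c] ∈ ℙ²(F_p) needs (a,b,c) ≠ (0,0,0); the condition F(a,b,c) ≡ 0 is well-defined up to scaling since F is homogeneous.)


F(0,6,4) ≡ 0 (mod 7); P is on the curve.

Evaluate F(0, 6, 4) term-by-term (mod 7).
  -2*X**3 ↦ -2·0·1·1 = 0
  2*X**2*Y ↦ 2·0·6·1 = 0
  X**2*Z ↦ 1·0·1·4 = 0
  -2*X*Y*Z ↦ -2·0·6·4 = 0
  2*Y**2*Z ↦ 2·1·36·4 = 288
  -3*Y*Z**2 ↦ -3·1·6·16 = -288
Sum: F(0, 6, 4) = (0) + (0) + (0) + (0) + (288) + (-288) = 0.
Reducing mod 7: 0 ≡ 0 (mod 7).
Since F(a, b, c) ≡ 0 (mod 7), P lies on the curve.


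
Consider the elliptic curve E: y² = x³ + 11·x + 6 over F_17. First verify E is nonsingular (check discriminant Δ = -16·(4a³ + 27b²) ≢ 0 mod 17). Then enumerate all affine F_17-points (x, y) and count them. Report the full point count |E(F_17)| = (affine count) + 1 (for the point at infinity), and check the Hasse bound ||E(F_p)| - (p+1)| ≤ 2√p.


Affine points = {(1, 1), (1, 16), (2, 6), (2, 11), (3, 7), (3, 10), (5, 4), (5, 13), (6, 4), (6, 13), (7, 1), (7, 16), (9, 1), (9, 16), (11, 8), (11, 9), (12, 8), (12, 9), (13, 0)}; affine count = 19; |E(F_17)| = 20.

Discriminant check: Δ ∝ 4a³ + 27b² = 4·11³ + 27·6² = 4·1331 + 27·36 ≡ 6 (mod 17). Nonzero ⇒ E is nonsingular.
For each x ∈ F_17, compute rhs = x³ + 11·x + 6 mod 17, then count y ∈ F_17 with y² ≡ rhs.
  x = 0: rhs = 6, matching y values: none (0 points).
  x = 1: rhs = 1, matching y values: 1, 16 (2 points).
  x = 2: rhs = 2, matching y values: 6, 11 (2 points).
  x = 3: rhs = 15, matching y values: 7, 10 (2 points).
  x = 4: rhs = 12, matching y values: none (0 points).
  x = 5: rhs = 16, matching y values: 4, 13 (2 points).
  x = 6: rhs = 16, matching y values: 4, 13 (2 points).
  x = 7: rhs = 1, matching y values: 1, 16 (2 points).
  x = 8: rhs = 11, matching y values: none (0 points).
  x = 9: rhs = 1, matching y values: 1, 16 (2 points).
  x = 10: rhs = 11, matching y values: none (0 points).
  x = 11: rhs = 13, matching y values: 8, 9 (2 points).
  x = 12: rhs = 13, matching y values: 8, 9 (2 points).
  x = 13: rhs = 0, matching y values: 0 (1 points).
  x = 14: rhs = 14, matching y values: none (0 points).
  x = 15: rhs = 10, matching y values: none (0 points).
  x = 16: rhs = 11, matching y values: none (0 points).
Total affine count: 19.
Full point count |E(F_17)| = 19 + 1 = 20.
Hasse bound: |20 − (17+1)| = |2| = 2 ≤ 2√17 ≈ 8.2462 ✓.
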